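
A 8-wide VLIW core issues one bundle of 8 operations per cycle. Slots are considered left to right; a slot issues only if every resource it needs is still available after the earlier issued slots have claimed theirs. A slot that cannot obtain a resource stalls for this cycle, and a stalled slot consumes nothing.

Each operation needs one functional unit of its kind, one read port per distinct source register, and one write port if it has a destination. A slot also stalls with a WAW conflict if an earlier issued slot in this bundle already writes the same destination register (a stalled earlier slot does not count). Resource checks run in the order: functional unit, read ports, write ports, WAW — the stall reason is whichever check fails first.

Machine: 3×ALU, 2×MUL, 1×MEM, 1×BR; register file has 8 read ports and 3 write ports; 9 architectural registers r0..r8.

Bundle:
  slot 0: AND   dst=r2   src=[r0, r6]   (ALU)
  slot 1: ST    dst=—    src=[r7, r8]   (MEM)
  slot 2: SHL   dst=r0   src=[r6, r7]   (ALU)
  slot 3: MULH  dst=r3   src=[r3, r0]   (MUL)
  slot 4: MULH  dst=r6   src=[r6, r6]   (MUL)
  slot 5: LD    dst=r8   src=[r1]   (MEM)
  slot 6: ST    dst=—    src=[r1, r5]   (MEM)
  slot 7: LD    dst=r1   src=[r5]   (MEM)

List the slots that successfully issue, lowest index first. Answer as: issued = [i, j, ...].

#0 ALU src=r0,r6 dispatched  <A:2 Mu:2 Ld:1 B:1 rd:6 wr:2>
#1 MEM src=r7,r8 dispatched  <A:2 Mu:2 Ld:0 B:1 rd:4 wr:2>
#2 ALU src=r6,r7 dispatched  <A:1 Mu:2 Ld:0 B:1 rd:2 wr:1>
#3 MUL src=r3,r0 dispatched  <A:1 Mu:1 Ld:0 B:1 rd:0 wr:0>
#4 MUL src=r6,r6 held:RD_PORT  <A:1 Mu:1 Ld:0 B:1 rd:0 wr:0>
#5 MEM src=r1 held:FU  <A:1 Mu:1 Ld:0 B:1 rd:0 wr:0>
#6 MEM src=r1,r5 held:FU  <A:1 Mu:1 Ld:0 B:1 rd:0 wr:0>
#7 MEM src=r5 held:FU  <A:1 Mu:1 Ld:0 B:1 rd:0 wr:0>

issued = [0, 1, 2, 3]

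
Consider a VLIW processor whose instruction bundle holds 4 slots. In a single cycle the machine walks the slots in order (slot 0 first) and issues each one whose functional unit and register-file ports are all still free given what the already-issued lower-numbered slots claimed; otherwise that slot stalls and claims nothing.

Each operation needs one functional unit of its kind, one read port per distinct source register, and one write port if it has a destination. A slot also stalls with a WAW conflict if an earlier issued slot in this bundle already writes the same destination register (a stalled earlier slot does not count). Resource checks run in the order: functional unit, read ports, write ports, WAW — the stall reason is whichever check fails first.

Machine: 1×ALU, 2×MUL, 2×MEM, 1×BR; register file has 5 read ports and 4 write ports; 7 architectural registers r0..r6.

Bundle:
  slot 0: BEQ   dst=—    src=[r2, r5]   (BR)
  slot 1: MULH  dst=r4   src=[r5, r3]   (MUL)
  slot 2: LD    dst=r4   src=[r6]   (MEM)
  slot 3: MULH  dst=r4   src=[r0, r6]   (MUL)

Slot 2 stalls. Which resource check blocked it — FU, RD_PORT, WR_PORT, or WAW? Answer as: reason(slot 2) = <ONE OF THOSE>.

reason(slot 2) = WAW

(0) want 1×BR +2rd +0wr — yes → AL1|MU2|ME2|BR0|rd3|wr4
(1) want 1×MUL +2rd +1wr — yes → AL1|MU1|ME2|BR0|rd1|wr3
(2) want 1×MEM +1rd +1wr — WAW → AL1|MU1|ME2|BR0|rd1|wr3
(3) want 1×MUL +2rd +1wr — RD_PORT → AL1|MU1|ME2|BR0|rd1|wr3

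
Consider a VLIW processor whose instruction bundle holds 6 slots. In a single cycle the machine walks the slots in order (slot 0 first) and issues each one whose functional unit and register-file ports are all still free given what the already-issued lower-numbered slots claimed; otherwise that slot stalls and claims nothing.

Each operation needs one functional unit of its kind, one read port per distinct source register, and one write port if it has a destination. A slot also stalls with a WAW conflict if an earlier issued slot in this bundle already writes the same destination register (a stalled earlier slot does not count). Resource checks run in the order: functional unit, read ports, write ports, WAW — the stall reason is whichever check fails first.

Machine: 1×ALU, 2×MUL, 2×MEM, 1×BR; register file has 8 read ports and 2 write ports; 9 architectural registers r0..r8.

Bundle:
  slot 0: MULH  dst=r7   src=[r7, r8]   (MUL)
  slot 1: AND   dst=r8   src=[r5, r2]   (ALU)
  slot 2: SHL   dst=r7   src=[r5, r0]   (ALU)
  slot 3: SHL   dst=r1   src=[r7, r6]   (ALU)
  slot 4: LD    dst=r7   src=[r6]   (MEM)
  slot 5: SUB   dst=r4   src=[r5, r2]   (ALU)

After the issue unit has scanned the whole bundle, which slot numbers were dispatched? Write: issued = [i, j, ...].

(0) want 1×MUL +2rd +1wr — yes → AL1|MU1|ME2|BR1|rd6|wr1
(1) want 1×ALU +2rd +1wr — yes → AL0|MU1|ME2|BR1|rd4|wr0
(2) want 1×ALU +2rd +1wr — FU → AL0|MU1|ME2|BR1|rd4|wr0
(3) want 1×ALU +2rd +1wr — FU → AL0|MU1|ME2|BR1|rd4|wr0
(4) want 1×MEM +1rd +1wr — WR_PORT → AL0|MU1|ME2|BR1|rd4|wr0
(5) want 1×ALU +2rd +1wr — FU → AL0|MU1|ME2|BR1|rd4|wr0

issued = [0, 1]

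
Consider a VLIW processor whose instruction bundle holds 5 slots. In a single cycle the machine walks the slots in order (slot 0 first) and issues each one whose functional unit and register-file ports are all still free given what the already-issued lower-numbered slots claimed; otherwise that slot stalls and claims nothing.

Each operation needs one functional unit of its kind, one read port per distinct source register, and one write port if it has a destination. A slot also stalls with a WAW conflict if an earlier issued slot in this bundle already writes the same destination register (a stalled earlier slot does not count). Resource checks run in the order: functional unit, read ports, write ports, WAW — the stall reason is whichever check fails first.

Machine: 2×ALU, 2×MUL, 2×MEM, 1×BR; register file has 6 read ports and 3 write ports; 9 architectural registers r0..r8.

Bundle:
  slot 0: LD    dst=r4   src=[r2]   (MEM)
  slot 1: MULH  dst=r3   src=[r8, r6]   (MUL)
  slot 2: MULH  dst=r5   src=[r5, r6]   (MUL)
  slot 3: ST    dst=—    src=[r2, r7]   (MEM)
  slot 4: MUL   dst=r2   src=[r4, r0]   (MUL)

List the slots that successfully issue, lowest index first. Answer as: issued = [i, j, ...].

#0 MEM src=r2 dispatched  <A:2 Mu:2 Ld:1 B:1 rd:5 wr:2>
#1 MUL src=r8,r6 dispatched  <A:2 Mu:1 Ld:1 B:1 rd:3 wr:1>
#2 MUL src=r5,r6 dispatched  <A:2 Mu:0 Ld:1 B:1 rd:1 wr:0>
#3 MEM src=r2,r7 held:RD_PORT  <A:2 Mu:0 Ld:1 B:1 rd:1 wr:0>
#4 MUL src=r4,r0 held:FU  <A:2 Mu:0 Ld:1 B:1 rd:1 wr:0>

issued = [0, 1, 2]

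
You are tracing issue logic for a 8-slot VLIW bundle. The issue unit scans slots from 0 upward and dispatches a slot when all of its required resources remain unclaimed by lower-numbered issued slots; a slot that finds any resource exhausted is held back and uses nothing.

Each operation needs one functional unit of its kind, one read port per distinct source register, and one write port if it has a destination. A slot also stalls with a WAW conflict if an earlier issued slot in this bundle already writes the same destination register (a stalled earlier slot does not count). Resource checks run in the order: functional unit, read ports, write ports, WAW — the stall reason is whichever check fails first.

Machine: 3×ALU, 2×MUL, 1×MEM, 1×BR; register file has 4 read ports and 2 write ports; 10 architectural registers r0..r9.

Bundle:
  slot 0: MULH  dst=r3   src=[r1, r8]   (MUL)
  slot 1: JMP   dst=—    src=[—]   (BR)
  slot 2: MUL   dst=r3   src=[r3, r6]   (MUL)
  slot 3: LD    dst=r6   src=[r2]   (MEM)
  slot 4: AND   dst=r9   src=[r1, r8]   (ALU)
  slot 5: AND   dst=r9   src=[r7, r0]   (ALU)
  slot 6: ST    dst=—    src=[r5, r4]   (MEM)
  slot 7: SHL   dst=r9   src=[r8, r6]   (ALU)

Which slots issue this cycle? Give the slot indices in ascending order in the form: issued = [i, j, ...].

issued = [0, 1, 3]

#0 MUL src=r1,r8 dispatched  <A:3 Mu:1 Ld:1 B:1 rd:2 wr:1>
#1 BR src=- dispatched  <A:3 Mu:1 Ld:1 B:0 rd:2 wr:1>
#2 MUL src=r3,r6 held:WAW  <A:3 Mu:1 Ld:1 B:0 rd:2 wr:1>
#3 MEM src=r2 dispatched  <A:3 Mu:1 Ld:0 B:0 rd:1 wr:0>
#4 ALU src=r1,r8 held:RD_PORT  <A:3 Mu:1 Ld:0 B:0 rd:1 wr:0>
#5 ALU src=r7,r0 held:RD_PORT  <A:3 Mu:1 Ld:0 B:0 rd:1 wr:0>
#6 MEM src=r5,r4 held:FU  <A:3 Mu:1 Ld:0 B:0 rd:1 wr:0>
#7 ALU src=r8,r6 held:RD_PORT  <A:3 Mu:1 Ld:0 B:0 rd:1 wr:0>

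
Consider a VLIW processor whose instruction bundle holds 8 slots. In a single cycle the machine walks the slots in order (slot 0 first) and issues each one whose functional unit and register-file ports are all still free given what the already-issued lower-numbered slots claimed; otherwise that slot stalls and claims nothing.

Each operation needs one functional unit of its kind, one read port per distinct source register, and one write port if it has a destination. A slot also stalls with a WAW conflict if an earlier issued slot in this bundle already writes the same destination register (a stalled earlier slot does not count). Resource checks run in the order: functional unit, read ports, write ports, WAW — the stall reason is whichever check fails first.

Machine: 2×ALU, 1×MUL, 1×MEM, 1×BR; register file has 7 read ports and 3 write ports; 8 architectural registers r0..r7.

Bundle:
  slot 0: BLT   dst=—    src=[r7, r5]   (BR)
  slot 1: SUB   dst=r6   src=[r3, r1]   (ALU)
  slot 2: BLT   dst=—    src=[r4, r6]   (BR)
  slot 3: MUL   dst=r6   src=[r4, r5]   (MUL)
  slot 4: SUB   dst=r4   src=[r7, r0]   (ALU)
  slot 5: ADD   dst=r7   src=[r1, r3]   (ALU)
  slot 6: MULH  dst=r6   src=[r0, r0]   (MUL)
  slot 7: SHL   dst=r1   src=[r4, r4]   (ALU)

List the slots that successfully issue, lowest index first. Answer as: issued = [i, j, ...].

(0) want 1×BR +2rd +0wr — yes → AL2|MU1|ME1|BR0|rd5|wr3
(1) want 1×ALU +2rd +1wr — yes → AL1|MU1|ME1|BR0|rd3|wr2
(2) want 1×BR +2rd +0wr — FU → AL1|MU1|ME1|BR0|rd3|wr2
(3) want 1×MUL +2rd +1wr — WAW → AL1|MU1|ME1|BR0|rd3|wr2
(4) want 1×ALU +2rd +1wr — yes → AL0|MU1|ME1|BR0|rd1|wr1
(5) want 1×ALU +2rd +1wr — FU → AL0|MU1|ME1|BR0|rd1|wr1
(6) want 1×MUL +1rd +1wr — WAW → AL0|MU1|ME1|BR0|rd1|wr1
(7) want 1×ALU +1rd +1wr — FU → AL0|MU1|ME1|BR0|rd1|wr1

issued = [0, 1, 4]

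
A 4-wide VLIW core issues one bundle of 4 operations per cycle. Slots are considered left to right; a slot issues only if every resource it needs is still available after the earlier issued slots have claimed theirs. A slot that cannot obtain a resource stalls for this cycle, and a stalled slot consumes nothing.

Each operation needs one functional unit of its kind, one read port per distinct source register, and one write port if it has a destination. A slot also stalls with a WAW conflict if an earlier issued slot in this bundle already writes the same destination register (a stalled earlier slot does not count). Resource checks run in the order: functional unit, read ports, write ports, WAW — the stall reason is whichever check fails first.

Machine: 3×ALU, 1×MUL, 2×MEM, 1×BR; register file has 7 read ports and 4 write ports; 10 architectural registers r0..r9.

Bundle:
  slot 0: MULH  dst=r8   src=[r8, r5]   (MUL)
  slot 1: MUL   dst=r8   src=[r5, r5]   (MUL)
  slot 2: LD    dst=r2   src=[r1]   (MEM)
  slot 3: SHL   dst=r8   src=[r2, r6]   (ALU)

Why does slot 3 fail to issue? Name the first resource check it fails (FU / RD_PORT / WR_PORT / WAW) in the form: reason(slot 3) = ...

reason(slot 3) = WAW

  0. MUL→r8 ⇒ go  {3A/0Mu/2Ld/1B | 5r 3w}
  1. MUL→r8 ⇒ no(FU)  {3A/0Mu/2Ld/1B | 5r 3w}
  2. MEM→r2 ⇒ go  {3A/0Mu/1Ld/1B | 4r 2w}
  3. ALU→r8 ⇒ no(WAW)  {3A/0Mu/1Ld/1B | 4r 2w}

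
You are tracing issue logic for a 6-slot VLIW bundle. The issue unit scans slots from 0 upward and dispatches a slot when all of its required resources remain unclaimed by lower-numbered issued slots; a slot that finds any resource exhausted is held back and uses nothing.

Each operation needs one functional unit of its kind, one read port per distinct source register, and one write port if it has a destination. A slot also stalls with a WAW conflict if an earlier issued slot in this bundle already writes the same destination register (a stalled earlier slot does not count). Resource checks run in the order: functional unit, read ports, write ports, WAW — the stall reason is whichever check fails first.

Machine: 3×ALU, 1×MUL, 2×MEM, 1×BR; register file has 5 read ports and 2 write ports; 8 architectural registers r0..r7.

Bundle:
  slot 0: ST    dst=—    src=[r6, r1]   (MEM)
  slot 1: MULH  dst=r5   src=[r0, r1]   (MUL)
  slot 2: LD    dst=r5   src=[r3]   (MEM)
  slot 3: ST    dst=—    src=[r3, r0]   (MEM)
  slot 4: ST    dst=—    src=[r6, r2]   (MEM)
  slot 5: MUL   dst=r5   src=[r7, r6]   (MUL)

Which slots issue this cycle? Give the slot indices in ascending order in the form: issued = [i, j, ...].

#0 MEM src=r6,r1 dispatched  <A:3 Mu:1 Ld:1 B:1 rd:3 wr:2>
#1 MUL src=r0,r1 dispatched  <A:3 Mu:0 Ld:1 B:1 rd:1 wr:1>
#2 MEM src=r3 held:WAW  <A:3 Mu:0 Ld:1 B:1 rd:1 wr:1>
#3 MEM src=r3,r0 held:RD_PORT  <A:3 Mu:0 Ld:1 B:1 rd:1 wr:1>
#4 MEM src=r6,r2 held:RD_PORT  <A:3 Mu:0 Ld:1 B:1 rd:1 wr:1>
#5 MUL src=r7,r6 held:FU  <A:3 Mu:0 Ld:1 B:1 rd:1 wr:1>

issued = [0, 1]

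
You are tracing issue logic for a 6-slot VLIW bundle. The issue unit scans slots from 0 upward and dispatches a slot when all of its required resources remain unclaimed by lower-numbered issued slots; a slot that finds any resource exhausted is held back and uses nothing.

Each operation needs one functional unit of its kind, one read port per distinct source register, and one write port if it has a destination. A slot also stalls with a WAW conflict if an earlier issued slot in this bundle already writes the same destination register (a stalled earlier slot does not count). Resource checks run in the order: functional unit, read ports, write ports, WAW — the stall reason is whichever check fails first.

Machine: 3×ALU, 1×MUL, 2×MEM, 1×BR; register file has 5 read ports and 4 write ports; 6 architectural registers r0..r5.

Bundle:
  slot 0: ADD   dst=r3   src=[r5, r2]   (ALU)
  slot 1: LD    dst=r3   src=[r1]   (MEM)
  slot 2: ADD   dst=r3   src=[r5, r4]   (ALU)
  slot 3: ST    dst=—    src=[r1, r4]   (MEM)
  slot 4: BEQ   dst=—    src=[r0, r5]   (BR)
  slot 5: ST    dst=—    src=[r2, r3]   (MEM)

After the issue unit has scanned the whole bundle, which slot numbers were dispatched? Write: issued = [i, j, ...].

issued = [0, 3]

  0. ALU→r3 ⇒ go  {2A/1Mu/2Ld/1B | 3r 3w}
  1. MEM→r3 ⇒ no(WAW)  {2A/1Mu/2Ld/1B | 3r 3w}
  2. ALU→r3 ⇒ no(WAW)  {2A/1Mu/2Ld/1B | 3r 3w}
  3. MEM ⇒ go  {2A/1Mu/1Ld/1B | 1r 3w}
  4. BR ⇒ no(RD_PORT)  {2A/1Mu/1Ld/1B | 1r 3w}
  5. MEM ⇒ no(RD_PORT)  {2A/1Mu/1Ld/1B | 1r 3w}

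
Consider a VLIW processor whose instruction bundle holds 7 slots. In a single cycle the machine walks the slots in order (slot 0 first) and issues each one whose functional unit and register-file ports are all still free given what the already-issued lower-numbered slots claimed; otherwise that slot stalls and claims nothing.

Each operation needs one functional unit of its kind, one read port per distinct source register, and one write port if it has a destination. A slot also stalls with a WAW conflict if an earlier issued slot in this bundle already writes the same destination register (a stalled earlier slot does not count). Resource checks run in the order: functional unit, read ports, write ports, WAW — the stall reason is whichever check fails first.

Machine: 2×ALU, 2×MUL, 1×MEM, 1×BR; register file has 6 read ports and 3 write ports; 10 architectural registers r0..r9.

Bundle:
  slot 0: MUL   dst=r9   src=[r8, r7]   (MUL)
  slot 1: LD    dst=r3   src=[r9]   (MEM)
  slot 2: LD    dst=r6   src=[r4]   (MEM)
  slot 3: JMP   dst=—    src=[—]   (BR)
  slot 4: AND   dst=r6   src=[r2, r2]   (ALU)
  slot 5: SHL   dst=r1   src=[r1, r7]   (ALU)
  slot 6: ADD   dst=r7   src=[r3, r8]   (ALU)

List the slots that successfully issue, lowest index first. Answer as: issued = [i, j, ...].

issued = [0, 1, 3, 4]

#0 MUL src=r8,r7 dispatched  <A:2 Mu:1 Ld:1 B:1 rd:4 wr:2>
#1 MEM src=r9 dispatched  <A:2 Mu:1 Ld:0 B:1 rd:3 wr:1>
#2 MEM src=r4 held:FU  <A:2 Mu:1 Ld:0 B:1 rd:3 wr:1>
#3 BR src=- dispatched  <A:2 Mu:1 Ld:0 B:0 rd:3 wr:1>
#4 ALU src=r2,r2 dispatched  <A:1 Mu:1 Ld:0 B:0 rd:2 wr:0>
#5 ALU src=r1,r7 held:WR_PORT  <A:1 Mu:1 Ld:0 B:0 rd:2 wr:0>
#6 ALU src=r3,r8 held:WR_PORT  <A:1 Mu:1 Ld:0 B:0 rd:2 wr:0>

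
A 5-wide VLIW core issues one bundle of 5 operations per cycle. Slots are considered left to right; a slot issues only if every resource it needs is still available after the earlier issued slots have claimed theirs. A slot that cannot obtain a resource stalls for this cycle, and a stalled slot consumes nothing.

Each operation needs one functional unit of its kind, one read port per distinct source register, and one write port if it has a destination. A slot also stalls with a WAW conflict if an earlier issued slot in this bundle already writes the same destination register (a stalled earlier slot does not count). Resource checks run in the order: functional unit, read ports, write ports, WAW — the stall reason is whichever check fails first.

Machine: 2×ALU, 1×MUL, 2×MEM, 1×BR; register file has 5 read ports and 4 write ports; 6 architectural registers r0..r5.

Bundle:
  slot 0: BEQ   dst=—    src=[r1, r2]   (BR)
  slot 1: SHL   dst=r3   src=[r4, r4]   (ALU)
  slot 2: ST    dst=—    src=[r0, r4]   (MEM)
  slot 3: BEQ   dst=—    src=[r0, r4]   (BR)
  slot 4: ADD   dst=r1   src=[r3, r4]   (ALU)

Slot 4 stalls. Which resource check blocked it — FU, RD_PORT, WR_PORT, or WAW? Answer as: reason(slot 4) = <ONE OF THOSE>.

(0) want 1×BR +2rd +0wr — yes → AL2|MU1|ME2|BR0|rd3|wr4
(1) want 1×ALU +1rd +1wr — yes → AL1|MU1|ME2|BR0|rd2|wr3
(2) want 1×MEM +2rd +0wr — yes → AL1|MU1|ME1|BR0|rd0|wr3
(3) want 1×BR +2rd +0wr — FU → AL1|MU1|ME1|BR0|rd0|wr3
(4) want 1×ALU +2rd +1wr — RD_PORT → AL1|MU1|ME1|BR0|rd0|wr3

reason(slot 4) = RD_PORT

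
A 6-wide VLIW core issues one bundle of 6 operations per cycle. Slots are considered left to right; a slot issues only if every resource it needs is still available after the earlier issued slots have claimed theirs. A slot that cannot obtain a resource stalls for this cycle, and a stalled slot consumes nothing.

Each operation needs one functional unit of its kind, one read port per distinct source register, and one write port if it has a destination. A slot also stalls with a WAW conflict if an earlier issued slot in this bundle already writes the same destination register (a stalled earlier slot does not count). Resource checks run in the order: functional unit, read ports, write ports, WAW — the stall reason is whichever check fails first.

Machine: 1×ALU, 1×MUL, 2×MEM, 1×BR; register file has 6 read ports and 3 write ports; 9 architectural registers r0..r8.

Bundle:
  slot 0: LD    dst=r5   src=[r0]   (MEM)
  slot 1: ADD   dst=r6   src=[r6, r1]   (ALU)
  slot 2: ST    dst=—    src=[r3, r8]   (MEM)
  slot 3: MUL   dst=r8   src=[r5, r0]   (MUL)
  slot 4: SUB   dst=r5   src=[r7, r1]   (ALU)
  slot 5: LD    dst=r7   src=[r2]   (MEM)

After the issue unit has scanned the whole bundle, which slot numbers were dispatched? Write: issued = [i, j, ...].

issued = [0, 1, 2]

#0 MEM src=r0 dispatched  <A:1 Mu:1 Ld:1 B:1 rd:5 wr:2>
#1 ALU src=r6,r1 dispatched  <A:0 Mu:1 Ld:1 B:1 rd:3 wr:1>
#2 MEM src=r3,r8 dispatched  <A:0 Mu:1 Ld:0 B:1 rd:1 wr:1>
#3 MUL src=r5,r0 held:RD_PORT  <A:0 Mu:1 Ld:0 B:1 rd:1 wr:1>
#4 ALU src=r7,r1 held:FU  <A:0 Mu:1 Ld:0 B:1 rd:1 wr:1>
#5 MEM src=r2 held:FU  <A:0 Mu:1 Ld:0 B:1 rd:1 wr:1>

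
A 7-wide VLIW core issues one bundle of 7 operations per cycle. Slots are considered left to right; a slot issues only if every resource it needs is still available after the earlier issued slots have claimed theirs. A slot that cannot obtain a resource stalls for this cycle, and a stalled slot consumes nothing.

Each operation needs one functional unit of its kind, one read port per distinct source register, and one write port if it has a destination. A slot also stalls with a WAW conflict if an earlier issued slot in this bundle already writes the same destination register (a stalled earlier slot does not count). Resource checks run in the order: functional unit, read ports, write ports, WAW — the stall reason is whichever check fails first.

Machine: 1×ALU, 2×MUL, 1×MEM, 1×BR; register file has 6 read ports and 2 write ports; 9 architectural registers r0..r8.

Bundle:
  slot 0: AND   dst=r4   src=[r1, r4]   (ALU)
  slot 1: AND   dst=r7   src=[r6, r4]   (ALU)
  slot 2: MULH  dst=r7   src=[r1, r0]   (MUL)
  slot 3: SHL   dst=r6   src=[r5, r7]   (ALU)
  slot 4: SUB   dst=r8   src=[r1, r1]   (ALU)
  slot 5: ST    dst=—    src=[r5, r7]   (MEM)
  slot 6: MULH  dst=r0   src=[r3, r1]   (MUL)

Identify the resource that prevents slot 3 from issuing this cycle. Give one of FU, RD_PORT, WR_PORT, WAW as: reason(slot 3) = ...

[0] ALU needs rd=2 wr=1: ok; after: ALU=0 MUL=2 MEM=1 BR=1, R=4, W=1
[1] ALU needs rd=2 wr=1: FU; after: ALU=0 MUL=2 MEM=1 BR=1, R=4, W=1
[2] MUL needs rd=2 wr=1: ok; after: ALU=0 MUL=1 MEM=1 BR=1, R=2, W=0
[3] ALU needs rd=2 wr=1: FU; after: ALU=0 MUL=1 MEM=1 BR=1, R=2, W=0
[4] ALU needs rd=1 wr=1: FU; after: ALU=0 MUL=1 MEM=1 BR=1, R=2, W=0
[5] MEM needs rd=2 wr=0: ok; after: ALU=0 MUL=1 MEM=0 BR=1, R=0, W=0
[6] MUL needs rd=2 wr=1: RD_PORT; after: ALU=0 MUL=1 MEM=0 BR=1, R=0, W=0

reason(slot 3) = FU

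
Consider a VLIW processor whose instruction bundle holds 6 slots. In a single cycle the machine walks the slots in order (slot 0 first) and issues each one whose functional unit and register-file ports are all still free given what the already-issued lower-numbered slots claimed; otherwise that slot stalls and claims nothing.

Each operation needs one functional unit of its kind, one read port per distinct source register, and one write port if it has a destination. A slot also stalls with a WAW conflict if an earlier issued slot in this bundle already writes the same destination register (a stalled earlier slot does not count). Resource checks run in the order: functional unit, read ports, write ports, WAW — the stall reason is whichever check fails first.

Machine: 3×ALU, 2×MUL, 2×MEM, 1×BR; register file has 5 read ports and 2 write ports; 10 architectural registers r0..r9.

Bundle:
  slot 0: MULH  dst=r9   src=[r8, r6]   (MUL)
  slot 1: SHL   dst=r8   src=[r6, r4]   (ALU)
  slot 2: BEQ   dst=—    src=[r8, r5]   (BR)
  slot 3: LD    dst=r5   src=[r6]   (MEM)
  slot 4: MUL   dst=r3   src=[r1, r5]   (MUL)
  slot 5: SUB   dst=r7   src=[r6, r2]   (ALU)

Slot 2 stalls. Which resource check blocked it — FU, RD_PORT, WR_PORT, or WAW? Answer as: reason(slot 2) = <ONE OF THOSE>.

[0] MUL needs rd=2 wr=1: ok; after: ALU=3 MUL=1 MEM=2 BR=1, R=3, W=1
[1] ALU needs rd=2 wr=1: ok; after: ALU=2 MUL=1 MEM=2 BR=1, R=1, W=0
[2] BR needs rd=2 wr=0: RD_PORT; after: ALU=2 MUL=1 MEM=2 BR=1, R=1, W=0
[3] MEM needs rd=1 wr=1: WR_PORT; after: ALU=2 MUL=1 MEM=2 BR=1, R=1, W=0
[4] MUL needs rd=2 wr=1: RD_PORT; after: ALU=2 MUL=1 MEM=2 BR=1, R=1, W=0
[5] ALU needs rd=2 wr=1: RD_PORT; after: ALU=2 MUL=1 MEM=2 BR=1, R=1, W=0

reason(slot 2) = RD_PORT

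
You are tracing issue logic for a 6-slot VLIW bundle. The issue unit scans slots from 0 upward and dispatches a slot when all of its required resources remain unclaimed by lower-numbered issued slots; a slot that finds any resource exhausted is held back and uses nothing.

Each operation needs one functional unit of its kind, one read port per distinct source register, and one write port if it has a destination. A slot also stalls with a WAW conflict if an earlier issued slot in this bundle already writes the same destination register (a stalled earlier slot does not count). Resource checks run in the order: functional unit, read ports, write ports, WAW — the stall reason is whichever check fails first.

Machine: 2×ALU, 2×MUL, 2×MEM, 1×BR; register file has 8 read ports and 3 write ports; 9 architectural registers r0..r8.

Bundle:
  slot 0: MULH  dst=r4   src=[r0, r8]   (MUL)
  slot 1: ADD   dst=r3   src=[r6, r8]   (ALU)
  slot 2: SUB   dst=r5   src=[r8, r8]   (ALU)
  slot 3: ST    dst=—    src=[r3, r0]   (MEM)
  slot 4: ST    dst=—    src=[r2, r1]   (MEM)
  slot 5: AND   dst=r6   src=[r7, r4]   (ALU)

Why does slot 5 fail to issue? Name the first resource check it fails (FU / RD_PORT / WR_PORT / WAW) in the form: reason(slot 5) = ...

#0 MUL src=r0,r8 dispatched  <A:2 Mu:1 Ld:2 B:1 rd:6 wr:2>
#1 ALU src=r6,r8 dispatched  <A:1 Mu:1 Ld:2 B:1 rd:4 wr:1>
#2 ALU src=r8,r8 dispatched  <A:0 Mu:1 Ld:2 B:1 rd:3 wr:0>
#3 MEM src=r3,r0 dispatched  <A:0 Mu:1 Ld:1 B:1 rd:1 wr:0>
#4 MEM src=r2,r1 held:RD_PORT  <A:0 Mu:1 Ld:1 B:1 rd:1 wr:0>
#5 ALU src=r7,r4 held:FU  <A:0 Mu:1 Ld:1 B:1 rd:1 wr:0>

reason(slot 5) = FU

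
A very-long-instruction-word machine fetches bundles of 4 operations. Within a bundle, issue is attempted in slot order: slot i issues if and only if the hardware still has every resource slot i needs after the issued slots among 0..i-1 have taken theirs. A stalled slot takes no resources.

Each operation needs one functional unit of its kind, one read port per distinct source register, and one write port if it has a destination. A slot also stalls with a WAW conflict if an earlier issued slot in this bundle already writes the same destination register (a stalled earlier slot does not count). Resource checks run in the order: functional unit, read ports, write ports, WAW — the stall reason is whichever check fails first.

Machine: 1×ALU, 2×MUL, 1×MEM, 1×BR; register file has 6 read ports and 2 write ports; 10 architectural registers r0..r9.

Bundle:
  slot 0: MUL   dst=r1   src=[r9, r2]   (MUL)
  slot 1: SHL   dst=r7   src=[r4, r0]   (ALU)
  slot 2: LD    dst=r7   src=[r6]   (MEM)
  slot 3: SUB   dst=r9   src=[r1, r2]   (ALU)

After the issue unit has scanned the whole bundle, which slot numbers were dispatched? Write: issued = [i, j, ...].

issued = [0, 1]

slot 0 (MUL): ISSUE — free A1,Mu1,Ld1,B1 rp4 wp1
slot 1 (ALU): ISSUE — free A0,Mu1,Ld1,B1 rp2 wp0
slot 2 (MEM): stall WR_PORT — free A0,Mu1,Ld1,B1 rp2 wp0
slot 3 (ALU): stall FU — free A0,Mu1,Ld1,B1 rp2 wp0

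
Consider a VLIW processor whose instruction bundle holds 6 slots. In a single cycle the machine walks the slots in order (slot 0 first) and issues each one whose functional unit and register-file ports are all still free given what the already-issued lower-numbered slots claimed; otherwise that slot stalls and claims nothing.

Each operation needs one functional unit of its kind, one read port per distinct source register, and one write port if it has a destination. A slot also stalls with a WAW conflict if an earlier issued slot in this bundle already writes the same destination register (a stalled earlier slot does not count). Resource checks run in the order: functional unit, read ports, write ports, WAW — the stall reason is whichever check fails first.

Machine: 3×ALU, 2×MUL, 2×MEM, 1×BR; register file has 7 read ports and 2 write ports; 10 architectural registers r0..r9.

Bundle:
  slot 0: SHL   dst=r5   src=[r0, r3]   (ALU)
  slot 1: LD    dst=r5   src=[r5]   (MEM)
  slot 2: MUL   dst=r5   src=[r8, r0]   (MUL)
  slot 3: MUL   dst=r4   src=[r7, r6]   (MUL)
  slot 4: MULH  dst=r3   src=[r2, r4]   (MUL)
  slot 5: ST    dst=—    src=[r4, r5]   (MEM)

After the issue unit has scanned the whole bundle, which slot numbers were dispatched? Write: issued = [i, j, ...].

(0) want 1×ALU +2rd +1wr — yes → AL2|MU2|ME2|BR1|rd5|wr1
(1) want 1×MEM +1rd +1wr — WAW → AL2|MU2|ME2|BR1|rd5|wr1
(2) want 1×MUL +2rd +1wr — WAW → AL2|MU2|ME2|BR1|rd5|wr1
(3) want 1×MUL +2rd +1wr — yes → AL2|MU1|ME2|BR1|rd3|wr0
(4) want 1×MUL +2rd +1wr — WR_PORT → AL2|MU1|ME2|BR1|rd3|wr0
(5) want 1×MEM +2rd +0wr — yes → AL2|MU1|ME1|BR1|rd1|wr0

issued = [0, 3, 5]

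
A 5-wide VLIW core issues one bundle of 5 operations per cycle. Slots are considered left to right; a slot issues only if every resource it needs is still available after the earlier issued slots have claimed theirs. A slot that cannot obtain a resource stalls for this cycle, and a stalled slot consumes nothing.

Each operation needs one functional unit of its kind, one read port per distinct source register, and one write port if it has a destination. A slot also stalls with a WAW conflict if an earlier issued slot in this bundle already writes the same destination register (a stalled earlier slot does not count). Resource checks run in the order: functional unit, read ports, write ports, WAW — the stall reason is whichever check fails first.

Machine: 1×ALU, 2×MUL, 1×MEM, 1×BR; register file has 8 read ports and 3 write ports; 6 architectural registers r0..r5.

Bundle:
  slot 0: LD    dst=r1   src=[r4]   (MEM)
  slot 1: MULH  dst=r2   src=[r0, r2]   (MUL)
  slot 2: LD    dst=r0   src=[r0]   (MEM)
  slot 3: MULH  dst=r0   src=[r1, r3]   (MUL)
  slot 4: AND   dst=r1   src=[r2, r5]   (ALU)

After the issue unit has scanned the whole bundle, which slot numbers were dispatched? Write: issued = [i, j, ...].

issued = [0, 1, 3]

#0 MEM src=r4 dispatched  <A:1 Mu:2 Ld:0 B:1 rd:7 wr:2>
#1 MUL src=r0,r2 dispatched  <A:1 Mu:1 Ld:0 B:1 rd:5 wr:1>
#2 MEM src=r0 held:FU  <A:1 Mu:1 Ld:0 B:1 rd:5 wr:1>
#3 MUL src=r1,r3 dispatched  <A:1 Mu:0 Ld:0 B:1 rd:3 wr:0>
#4 ALU src=r2,r5 held:WR_PORT  <A:1 Mu:0 Ld:0 B:1 rd:3 wr:0>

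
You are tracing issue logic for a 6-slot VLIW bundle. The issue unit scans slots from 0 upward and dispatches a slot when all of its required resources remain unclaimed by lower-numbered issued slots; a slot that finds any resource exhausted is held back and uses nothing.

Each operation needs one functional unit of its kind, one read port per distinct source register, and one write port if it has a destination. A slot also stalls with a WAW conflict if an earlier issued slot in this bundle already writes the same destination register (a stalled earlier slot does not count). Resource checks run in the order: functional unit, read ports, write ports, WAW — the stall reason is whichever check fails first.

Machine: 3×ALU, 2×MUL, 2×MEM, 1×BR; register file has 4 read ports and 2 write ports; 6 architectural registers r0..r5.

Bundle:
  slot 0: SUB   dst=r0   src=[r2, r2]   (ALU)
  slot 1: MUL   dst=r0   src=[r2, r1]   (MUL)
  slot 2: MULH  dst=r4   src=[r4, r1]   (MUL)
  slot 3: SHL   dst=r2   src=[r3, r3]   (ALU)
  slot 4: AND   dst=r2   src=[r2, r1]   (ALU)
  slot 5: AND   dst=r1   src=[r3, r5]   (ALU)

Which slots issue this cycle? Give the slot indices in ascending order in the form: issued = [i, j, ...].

slot 0 (ALU): ISSUE — free A2,Mu2,Ld2,B1 rp3 wp1
slot 1 (MUL): stall WAW — free A2,Mu2,Ld2,B1 rp3 wp1
slot 2 (MUL): ISSUE — free A2,Mu1,Ld2,B1 rp1 wp0
slot 3 (ALU): stall WR_PORT — free A2,Mu1,Ld2,B1 rp1 wp0
slot 4 (ALU): stall RD_PORT — free A2,Mu1,Ld2,B1 rp1 wp0
slot 5 (ALU): stall RD_PORT — free A2,Mu1,Ld2,B1 rp1 wp0

issued = [0, 2]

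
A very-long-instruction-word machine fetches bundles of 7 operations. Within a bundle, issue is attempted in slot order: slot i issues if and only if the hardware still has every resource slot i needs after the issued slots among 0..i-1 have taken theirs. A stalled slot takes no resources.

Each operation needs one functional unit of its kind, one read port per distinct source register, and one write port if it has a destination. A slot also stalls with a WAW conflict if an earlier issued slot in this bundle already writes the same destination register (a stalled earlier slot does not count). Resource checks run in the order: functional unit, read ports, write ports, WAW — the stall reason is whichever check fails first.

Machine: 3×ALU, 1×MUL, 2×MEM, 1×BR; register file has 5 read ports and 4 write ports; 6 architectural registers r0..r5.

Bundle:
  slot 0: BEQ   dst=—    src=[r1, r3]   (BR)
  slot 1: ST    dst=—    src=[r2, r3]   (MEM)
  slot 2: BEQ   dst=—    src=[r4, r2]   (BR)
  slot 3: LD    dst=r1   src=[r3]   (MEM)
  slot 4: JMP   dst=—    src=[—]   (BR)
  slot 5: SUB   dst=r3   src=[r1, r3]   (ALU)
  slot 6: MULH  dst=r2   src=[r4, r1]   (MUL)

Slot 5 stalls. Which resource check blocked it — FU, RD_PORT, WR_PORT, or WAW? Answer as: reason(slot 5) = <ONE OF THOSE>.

reason(slot 5) = RD_PORT

[0] BR needs rd=2 wr=0: ok; after: ALU=3 MUL=1 MEM=2 BR=0, R=3, W=4
[1] MEM needs rd=2 wr=0: ok; after: ALU=3 MUL=1 MEM=1 BR=0, R=1, W=4
[2] BR needs rd=2 wr=0: FU; after: ALU=3 MUL=1 MEM=1 BR=0, R=1, W=4
[3] MEM needs rd=1 wr=1: ok; after: ALU=3 MUL=1 MEM=0 BR=0, R=0, W=3
[4] BR needs rd=0 wr=0: FU; after: ALU=3 MUL=1 MEM=0 BR=0, R=0, W=3
[5] ALU needs rd=2 wr=1: RD_PORT; after: ALU=3 MUL=1 MEM=0 BR=0, R=0, W=3
[6] MUL needs rd=2 wr=1: RD_PORT; after: ALU=3 MUL=1 MEM=0 BR=0, R=0, W=3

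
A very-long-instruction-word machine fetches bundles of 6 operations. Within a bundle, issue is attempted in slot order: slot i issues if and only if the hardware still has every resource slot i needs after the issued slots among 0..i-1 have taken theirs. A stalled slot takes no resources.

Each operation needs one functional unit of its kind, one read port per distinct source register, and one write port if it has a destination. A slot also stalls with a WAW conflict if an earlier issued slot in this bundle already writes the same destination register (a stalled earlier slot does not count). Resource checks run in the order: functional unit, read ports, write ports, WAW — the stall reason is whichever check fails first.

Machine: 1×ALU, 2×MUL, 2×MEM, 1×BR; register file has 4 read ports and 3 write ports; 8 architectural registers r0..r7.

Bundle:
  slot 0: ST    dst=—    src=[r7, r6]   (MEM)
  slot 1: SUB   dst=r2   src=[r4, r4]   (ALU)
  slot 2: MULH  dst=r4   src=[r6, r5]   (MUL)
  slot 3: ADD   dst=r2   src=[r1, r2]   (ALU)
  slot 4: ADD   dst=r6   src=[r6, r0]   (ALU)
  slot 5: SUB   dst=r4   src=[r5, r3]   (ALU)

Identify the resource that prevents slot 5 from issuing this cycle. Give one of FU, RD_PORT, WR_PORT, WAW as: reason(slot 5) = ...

reason(slot 5) = FU

slot 0 (MEM): ISSUE — free A1,Mu2,Ld1,B1 rp2 wp3
slot 1 (ALU): ISSUE — free A0,Mu2,Ld1,B1 rp1 wp2
slot 2 (MUL): stall RD_PORT — free A0,Mu2,Ld1,B1 rp1 wp2
slot 3 (ALU): stall FU — free A0,Mu2,Ld1,B1 rp1 wp2
slot 4 (ALU): stall FU — free A0,Mu2,Ld1,B1 rp1 wp2
slot 5 (ALU): stall FU — free A0,Mu2,Ld1,B1 rp1 wp2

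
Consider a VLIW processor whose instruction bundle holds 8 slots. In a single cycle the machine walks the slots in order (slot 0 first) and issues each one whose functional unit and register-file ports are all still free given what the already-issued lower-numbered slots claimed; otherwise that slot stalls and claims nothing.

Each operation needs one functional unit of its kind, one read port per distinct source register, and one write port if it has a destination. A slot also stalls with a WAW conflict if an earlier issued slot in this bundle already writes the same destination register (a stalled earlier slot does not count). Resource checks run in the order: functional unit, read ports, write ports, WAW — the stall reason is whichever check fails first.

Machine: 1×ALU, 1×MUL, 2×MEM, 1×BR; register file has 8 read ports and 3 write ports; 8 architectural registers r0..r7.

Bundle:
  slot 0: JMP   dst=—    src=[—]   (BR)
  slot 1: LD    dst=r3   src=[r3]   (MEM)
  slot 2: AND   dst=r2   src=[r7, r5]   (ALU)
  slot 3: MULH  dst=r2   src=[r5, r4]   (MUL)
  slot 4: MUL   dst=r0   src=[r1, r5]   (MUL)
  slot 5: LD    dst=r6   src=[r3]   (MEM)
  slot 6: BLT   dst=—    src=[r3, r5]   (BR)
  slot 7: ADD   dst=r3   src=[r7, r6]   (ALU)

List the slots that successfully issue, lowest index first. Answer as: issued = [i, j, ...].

(0) want 1×BR +0rd +0wr — yes → AL1|MU1|ME2|BR0|rd8|wr3
(1) want 1×MEM +1rd +1wr — yes → AL1|MU1|ME1|BR0|rd7|wr2
(2) want 1×ALU +2rd +1wr — yes → AL0|MU1|ME1|BR0|rd5|wr1
(3) want 1×MUL +2rd +1wr — WAW → AL0|MU1|ME1|BR0|rd5|wr1
(4) want 1×MUL +2rd +1wr — yes → AL0|MU0|ME1|BR0|rd3|wr0
(5) want 1×MEM +1rd +1wr — WR_PORT → AL0|MU0|ME1|BR0|rd3|wr0
(6) want 1×BR +2rd +0wr — FU → AL0|MU0|ME1|BR0|rd3|wr0
(7) want 1×ALU +2rd +1wr — FU → AL0|MU0|ME1|BR0|rd3|wr0

issued = [0, 1, 2, 4]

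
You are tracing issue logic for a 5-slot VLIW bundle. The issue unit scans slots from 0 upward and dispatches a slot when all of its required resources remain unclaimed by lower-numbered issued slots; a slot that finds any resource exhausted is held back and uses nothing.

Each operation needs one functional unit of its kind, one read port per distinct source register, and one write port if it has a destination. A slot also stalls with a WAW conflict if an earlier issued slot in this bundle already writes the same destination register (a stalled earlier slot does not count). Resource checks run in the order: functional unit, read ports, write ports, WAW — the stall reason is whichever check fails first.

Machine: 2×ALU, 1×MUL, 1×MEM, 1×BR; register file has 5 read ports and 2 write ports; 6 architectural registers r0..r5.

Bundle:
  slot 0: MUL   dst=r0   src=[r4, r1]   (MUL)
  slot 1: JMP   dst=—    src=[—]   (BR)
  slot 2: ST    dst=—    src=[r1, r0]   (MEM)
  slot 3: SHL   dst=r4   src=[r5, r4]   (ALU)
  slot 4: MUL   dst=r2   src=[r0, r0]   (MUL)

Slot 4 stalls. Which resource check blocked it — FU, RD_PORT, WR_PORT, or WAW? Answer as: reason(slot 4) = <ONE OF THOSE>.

reason(slot 4) = FU

(0) want 1×MUL +2rd +1wr — yes → AL2|MU0|ME1|BR1|rd3|wr1
(1) want 1×BR +0rd +0wr — yes → AL2|MU0|ME1|BR0|rd3|wr1
(2) want 1×MEM +2rd +0wr — yes → AL2|MU0|ME0|BR0|rd1|wr1
(3) want 1×ALU +2rd +1wr — RD_PORT → AL2|MU0|ME0|BR0|rd1|wr1
(4) want 1×MUL +1rd +1wr — FU → AL2|MU0|ME0|BR0|rd1|wr1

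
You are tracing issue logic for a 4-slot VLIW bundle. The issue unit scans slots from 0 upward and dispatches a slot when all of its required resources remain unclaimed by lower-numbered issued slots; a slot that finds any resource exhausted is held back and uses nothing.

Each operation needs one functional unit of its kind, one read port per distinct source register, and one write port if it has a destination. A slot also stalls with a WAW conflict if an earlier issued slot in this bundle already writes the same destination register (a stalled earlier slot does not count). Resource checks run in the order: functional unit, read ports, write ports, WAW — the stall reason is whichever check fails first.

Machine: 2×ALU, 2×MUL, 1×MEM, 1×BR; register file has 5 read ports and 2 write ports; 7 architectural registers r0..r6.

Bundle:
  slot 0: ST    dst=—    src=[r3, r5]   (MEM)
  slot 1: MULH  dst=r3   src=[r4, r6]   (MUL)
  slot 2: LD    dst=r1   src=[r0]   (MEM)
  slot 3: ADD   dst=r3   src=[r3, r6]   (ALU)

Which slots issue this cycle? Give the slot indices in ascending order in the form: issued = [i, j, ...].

#0 MEM src=r3,r5 dispatched  <A:2 Mu:2 Ld:0 B:1 rd:3 wr:2>
#1 MUL src=r4,r6 dispatched  <A:2 Mu:1 Ld:0 B:1 rd:1 wr:1>
#2 MEM src=r0 held:FU  <A:2 Mu:1 Ld:0 B:1 rd:1 wr:1>
#3 ALU src=r3,r6 held:RD_PORT  <A:2 Mu:1 Ld:0 B:1 rd:1 wr:1>

issued = [0, 1]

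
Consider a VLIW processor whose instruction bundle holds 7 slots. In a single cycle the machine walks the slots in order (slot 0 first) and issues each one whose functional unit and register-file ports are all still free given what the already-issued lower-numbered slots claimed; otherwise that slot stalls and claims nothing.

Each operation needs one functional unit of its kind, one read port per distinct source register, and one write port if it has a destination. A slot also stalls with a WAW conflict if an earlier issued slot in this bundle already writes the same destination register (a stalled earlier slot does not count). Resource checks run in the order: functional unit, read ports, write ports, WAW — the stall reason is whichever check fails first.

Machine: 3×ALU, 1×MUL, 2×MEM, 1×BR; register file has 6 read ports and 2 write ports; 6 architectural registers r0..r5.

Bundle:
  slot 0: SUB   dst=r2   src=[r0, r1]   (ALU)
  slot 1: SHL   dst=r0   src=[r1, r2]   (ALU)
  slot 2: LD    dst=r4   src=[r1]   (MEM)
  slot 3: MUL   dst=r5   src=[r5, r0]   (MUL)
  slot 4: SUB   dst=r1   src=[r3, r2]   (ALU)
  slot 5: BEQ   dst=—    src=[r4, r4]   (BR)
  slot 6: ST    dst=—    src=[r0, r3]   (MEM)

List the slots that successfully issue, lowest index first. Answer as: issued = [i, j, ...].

[0] ALU needs rd=2 wr=1: ok; after: ALU=2 MUL=1 MEM=2 BR=1, R=4, W=1
[1] ALU needs rd=2 wr=1: ok; after: ALU=1 MUL=1 MEM=2 BR=1, R=2, W=0
[2] MEM needs rd=1 wr=1: WR_PORT; after: ALU=1 MUL=1 MEM=2 BR=1, R=2, W=0
[3] MUL needs rd=2 wr=1: WR_PORT; after: ALU=1 MUL=1 MEM=2 BR=1, R=2, W=0
[4] ALU needs rd=2 wr=1: WR_PORT; after: ALU=1 MUL=1 MEM=2 BR=1, R=2, W=0
[5] BR needs rd=1 wr=0: ok; after: ALU=1 MUL=1 MEM=2 BR=0, R=1, W=0
[6] MEM needs rd=2 wr=0: RD_PORT; after: ALU=1 MUL=1 MEM=2 BR=0, R=1, W=0

issued = [0, 1, 5]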